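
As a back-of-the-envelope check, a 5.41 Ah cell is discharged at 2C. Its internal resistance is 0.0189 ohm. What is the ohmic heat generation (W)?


Step 1: I = C_rate * capacity = 2 * 5.41 = 10.82 A
Step 2: Q = I^2 * R = 10.82^2 * 0.0189 = 117.07 * 0.0189 = 2.213 W

2.213 W


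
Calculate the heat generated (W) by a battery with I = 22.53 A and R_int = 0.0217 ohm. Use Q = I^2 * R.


Q = I^2 * R = 22.53^2 * 0.0217 = 11.01 W

11.01 W


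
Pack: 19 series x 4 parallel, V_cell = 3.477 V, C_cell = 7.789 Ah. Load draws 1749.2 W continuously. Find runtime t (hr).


Step 1: E_pack = Ns * V_cell * Np * C_cell = 19 * 3.477 * 4 * 7.789 = 2058.3 Wh
Step 2: t = E_pack / P = 2058.3 / 1749.2 = 1.177 hr

1.177 hr


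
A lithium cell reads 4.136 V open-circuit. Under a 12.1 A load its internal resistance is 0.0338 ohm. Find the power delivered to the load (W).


Step 1: V_terminal = OCV - I*R = 4.136 - 12.1 * 0.0338 = 3.727 V
Step 2: P_out = V_terminal * I = 3.727 * 12.1 = 45.10 W

45.10 W


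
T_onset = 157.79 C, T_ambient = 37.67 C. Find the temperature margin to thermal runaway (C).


Safety margin = 157.79 C - 37.67 C = 120.12 C

120.12 C


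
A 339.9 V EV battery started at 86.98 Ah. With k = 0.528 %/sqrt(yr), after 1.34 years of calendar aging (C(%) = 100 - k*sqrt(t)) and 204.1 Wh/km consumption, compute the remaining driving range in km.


Step 1: capacity retention = 100 - 0.528 * sqrt(1.34) = 100 - 0.528 * 1.1576 = 99.389%
Step 2: C_now = 86.98 * 99.389/100 = 86.449 Ah
Step 3: E_pack = V * C_now = 339.9 * 86.449 = 29384 Wh
Step 4: range = E_pack / consumption = 29384 / 204.1 = 144.0 km

144.0 km


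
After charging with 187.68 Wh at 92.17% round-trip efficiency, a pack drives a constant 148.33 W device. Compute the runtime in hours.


Step 1: E_discharge = eta/100 * E_charge = 92.17/100 * 187.68 = 172.98 Wh
Step 2: t = E_discharge / P = 172.98 / 148.33 = 1.166 hr

1.166 hr


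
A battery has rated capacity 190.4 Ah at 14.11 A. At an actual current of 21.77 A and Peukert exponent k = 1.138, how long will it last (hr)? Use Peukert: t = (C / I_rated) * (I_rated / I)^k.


Step 1: t_rated = C / I_rated = 190.4 / 14.11 = 13.494 hr
Step 2: ratio = 14.11 / 21.77 = 0.64814
Step 3: ratio^k = 0.64814^1.138 = 0.61049
Step 4: t = t_rated * ratio^k = 13.494 * 0.61049 = 8.238 hr

8.238 hr


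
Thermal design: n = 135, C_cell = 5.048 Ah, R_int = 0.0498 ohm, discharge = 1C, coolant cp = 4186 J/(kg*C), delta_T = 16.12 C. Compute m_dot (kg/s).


Step 1: I = 1 * 5.048 = 5.048 A
Step 2: Q_cell = I^2 * R = 5.048^2 * 0.0498 = 1.269 W
Step 3: Q_total = 135 * 1.269 = 171.32 W
Step 4: m_dot = Q_total / (cp * dT) = 171.32 / (4186 * 16.12) = 0.002539 kg/s

0.002539 kg/s


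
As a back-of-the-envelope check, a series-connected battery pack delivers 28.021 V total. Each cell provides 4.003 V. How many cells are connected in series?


Rearranging: n = V_pack / V_cell = 28.021 / 4.003 = 7 cells

7


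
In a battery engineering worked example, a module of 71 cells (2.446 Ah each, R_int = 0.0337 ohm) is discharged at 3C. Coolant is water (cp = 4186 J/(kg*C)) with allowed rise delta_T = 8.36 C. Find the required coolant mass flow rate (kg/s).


Step 1: I = 3 * 2.446 = 7.338 A
Step 2: Q_cell = I^2 * R = 7.338^2 * 0.0337 = 1.8146 W
Step 3: Q_total = 71 * 1.8146 = 128.84 W
Step 4: m_dot = Q_total / (cp * dT) = 128.84 / (4186 * 8.36) = 0.003682 kg/s

0.003682 kg/s


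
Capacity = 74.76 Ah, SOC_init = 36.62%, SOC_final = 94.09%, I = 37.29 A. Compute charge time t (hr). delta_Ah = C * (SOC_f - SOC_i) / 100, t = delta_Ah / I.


Step 1: dSOC = 94.09% - 36.62% = 57.47%
Step 2: delta_Ah = 74.76 * 57.47 / 100 = 42.965 Ah
Step 3: t = 42.965 / 37.29 = 1.152 hr

1.152 hr


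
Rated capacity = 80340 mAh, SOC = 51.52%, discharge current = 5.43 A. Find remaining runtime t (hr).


Convert: C_total = 80340 mAh = 80.34 Ah
Step 1: remaining = SOC/100 * C_total = 51.52/100 * 80.34 = 41.391 Ah
Step 2: t = remaining / I = 41.391 / 5.43 = 7.623 hr

7.623 hr


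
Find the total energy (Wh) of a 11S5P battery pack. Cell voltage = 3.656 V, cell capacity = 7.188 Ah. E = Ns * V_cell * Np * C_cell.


E = Ns * Vcell * Np * Ccell = 11 * 3.656 * 5 * 7.188 = 1445 Wh

1445 Wh


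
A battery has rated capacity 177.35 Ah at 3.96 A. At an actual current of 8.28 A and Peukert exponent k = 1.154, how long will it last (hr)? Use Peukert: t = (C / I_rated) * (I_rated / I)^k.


Step 1: t_rated = C / I_rated = 177.35 / 3.96 = 44.785 hr
Step 2: ratio = 3.96 / 8.28 = 0.47826
Step 3: ratio^k = 0.47826^1.154 = 0.42691
Step 4: t = t_rated * ratio^k = 44.785 * 0.42691 = 19.12 hr

19.12 hr


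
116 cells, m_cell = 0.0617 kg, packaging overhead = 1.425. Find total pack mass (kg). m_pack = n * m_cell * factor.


Cell mass sum = 116 * 0.0617 = 7.1572 kg
With overhead 1.425: m_pack = 7.1572 * 1.425 = 10.20 kg

10.20 kg


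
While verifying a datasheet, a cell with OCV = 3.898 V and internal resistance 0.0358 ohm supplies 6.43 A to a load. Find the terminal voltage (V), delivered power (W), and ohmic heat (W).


Step 1: V_terminal = OCV - I*R = 3.898 - 6.43 * 0.0358 = 3.6678 V
Step 2: P_out = V_terminal * I = 3.6678 * 6.43 = 23.58 W
Step 3: Q = I^2 * R = 6.43^2 * 0.0358 = 1.480 W

V=3.6678 V, P=23.58 W, Q=1.480 W


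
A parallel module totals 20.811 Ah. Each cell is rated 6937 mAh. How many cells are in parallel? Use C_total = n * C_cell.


Convert: C_cell = 6937 mAh = 6.937 Ah
n = C_total / C_cell = 20.811 / 6.937 = 3

3


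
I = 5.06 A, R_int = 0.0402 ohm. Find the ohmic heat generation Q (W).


I^2 = 25.604
Q = 25.604 * 0.0402 = 1.029 W

1.029 W


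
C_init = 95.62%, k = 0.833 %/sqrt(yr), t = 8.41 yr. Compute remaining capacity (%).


Step 1: sqrt(8.41 yr) = 2.9
Step 2: drop = 0.833 * 2.9 = 2.4157
Step 3: C_final = 95.62 - 2.4157 = 93.20%

93.20%


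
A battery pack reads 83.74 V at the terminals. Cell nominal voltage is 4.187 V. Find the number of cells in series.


Rearranging: n = V_pack / V_cell = 83.74 / 4.187 = 20 cells

20


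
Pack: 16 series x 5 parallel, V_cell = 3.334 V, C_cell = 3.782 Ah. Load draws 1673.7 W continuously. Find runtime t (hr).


Step 1: E_pack = Ns * V_cell * Np * C_cell = 16 * 3.334 * 5 * 3.782 = 1008.7 Wh
Step 2: t = E_pack / P = 1008.7 / 1673.7 = 0.6027 hr

0.6027 hr


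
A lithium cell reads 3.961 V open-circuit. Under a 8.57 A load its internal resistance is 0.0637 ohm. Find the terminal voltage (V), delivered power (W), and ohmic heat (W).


Step 1: V_terminal = OCV - I*R = 3.961 - 8.57 * 0.0637 = 3.4151 V
Step 2: P_out = V_terminal * I = 3.4151 * 8.57 = 29.27 W
Step 3: Q = I^2 * R = 8.57^2 * 0.0637 = 4.678 W

V=3.4151 V, P=29.27 W, Q=4.678 W


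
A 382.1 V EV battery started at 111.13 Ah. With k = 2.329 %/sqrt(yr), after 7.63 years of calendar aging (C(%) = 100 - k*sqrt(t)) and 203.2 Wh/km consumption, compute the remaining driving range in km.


Step 1: capacity retention = 100 - 2.329 * sqrt(7.63) = 100 - 2.329 * 2.7622 = 93.567%
Step 2: C_now = 111.13 * 93.567/100 = 103.98 Ah
Step 3: E_pack = V * C_now = 382.1 * 103.98 = 39731 Wh
Step 4: range = E_pack / consumption = 39731 / 203.2 = 195.5 km

195.5 km


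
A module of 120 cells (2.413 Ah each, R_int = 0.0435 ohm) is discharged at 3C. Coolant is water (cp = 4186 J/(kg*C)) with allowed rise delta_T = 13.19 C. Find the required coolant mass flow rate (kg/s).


Step 1: I = 3 * 2.413 = 7.239 A
Step 2: Q_cell = I^2 * R = 7.239^2 * 0.0435 = 2.2795 W
Step 3: Q_total = 120 * 2.2795 = 273.54 W
Step 4: m_dot = Q_total / (cp * dT) = 273.54 / (4186 * 13.19) = 0.004954 kg/s

0.004954 kg/s


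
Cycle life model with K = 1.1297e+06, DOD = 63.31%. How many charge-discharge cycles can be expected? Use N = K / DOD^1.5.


DOD^1.5 = 503.74
N = K / DOD^1.5 = 1.1297e+06 / 503.74 = 2243

2243 cycles


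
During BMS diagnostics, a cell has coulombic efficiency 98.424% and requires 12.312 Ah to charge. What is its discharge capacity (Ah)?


Q_dis = eta/100 * Q_chg = 98.424/100 * 12.312 = 12.12 Ah

12.12 Ah


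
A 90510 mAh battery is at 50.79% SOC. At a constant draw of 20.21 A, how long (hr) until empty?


Convert: C_total = 90510 mAh = 90.51 Ah
Step 1: remaining = SOC/100 * C_total = 50.79/100 * 90.51 = 45.97 Ah
Step 2: t = remaining / I = 45.97 / 20.21 = 2.275 hr

2.275 hr


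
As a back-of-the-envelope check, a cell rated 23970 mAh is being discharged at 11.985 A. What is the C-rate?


Convert: capacity = 23970 mAh = 23.97 Ah
C_rate = I / capacity = 11.985 / 23.97 = 0.5C

0.5C


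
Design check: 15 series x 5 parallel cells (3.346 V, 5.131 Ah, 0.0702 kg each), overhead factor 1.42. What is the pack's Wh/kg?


Step 1: V_pack = 15 * 3.346 = 50.19 V
Step 2: C_pack = 5 * 5.131 = 25.655 Ah
Step 3: E_pack = V_pack * C_pack = 50.19 * 25.655 = 1287.6 Wh
Step 4: m_pack = 15 * 5 * 0.0702 * 1.42 = 7.4763 kg
Step 5: ED = E_pack / m_pack = 1287.6 / 7.4763 = 172.2 Wh/kg

172.2 Wh/kg


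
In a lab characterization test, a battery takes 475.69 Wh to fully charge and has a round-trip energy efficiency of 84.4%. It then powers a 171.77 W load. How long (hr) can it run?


Step 1: E_discharge = eta/100 * E_charge = 84.4/100 * 475.69 = 401.48 Wh
Step 2: t = E_discharge / P = 401.48 / 171.77 = 2.337 hr

2.337 hr


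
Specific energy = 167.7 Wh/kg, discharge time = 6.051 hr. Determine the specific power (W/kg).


Specific power = 167.7 Wh/kg / 6.051 hr = 27.71 W/kg

27.71 W/kg


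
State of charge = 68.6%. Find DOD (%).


DOD = 100 - SOC = 100 - 68.6 = 31.4%

31.4%


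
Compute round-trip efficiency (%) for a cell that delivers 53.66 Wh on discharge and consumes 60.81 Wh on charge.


eta_e = E_dis / E_chg * 100 = 53.66 / 60.81 * 100 = 88.24%

88.24%


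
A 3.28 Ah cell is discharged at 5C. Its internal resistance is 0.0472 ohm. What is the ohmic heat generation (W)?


Step 1: I = C_rate * capacity = 5 * 3.28 = 16.4 A
Step 2: Q = I^2 * R = 16.4^2 * 0.0472 = 268.96 * 0.0472 = 12.69 W

12.69 W


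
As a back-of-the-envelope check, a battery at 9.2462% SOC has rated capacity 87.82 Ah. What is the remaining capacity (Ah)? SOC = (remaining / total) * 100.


remaining = SOC / 100 * total = 9.2462 / 100 * 87.82 = 8.120 Ah

8.120 Ah


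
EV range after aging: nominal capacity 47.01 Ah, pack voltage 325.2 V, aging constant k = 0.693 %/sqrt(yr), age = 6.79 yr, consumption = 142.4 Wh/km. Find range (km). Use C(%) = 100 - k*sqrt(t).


Step 1: capacity retention = 100 - 0.693 * sqrt(6.79) = 100 - 0.693 * 2.6058 = 98.194%
Step 2: C_now = 47.01 * 98.194/100 = 46.161 Ah
Step 3: E_pack = V * C_now = 325.2 * 46.161 = 15012 Wh
Step 4: range = E_pack / consumption = 15012 / 142.4 = 105.4 km

105.4 km


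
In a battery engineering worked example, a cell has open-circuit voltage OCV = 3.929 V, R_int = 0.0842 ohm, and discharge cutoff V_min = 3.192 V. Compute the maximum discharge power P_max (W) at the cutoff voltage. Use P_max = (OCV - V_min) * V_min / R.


P_max = (OCV - V_min) * V_min / R = (3.929 - 3.192) * 3.192 / 0.0842 = 0.737 * 3.192 / 0.0842 = 27.94 W

27.94 W


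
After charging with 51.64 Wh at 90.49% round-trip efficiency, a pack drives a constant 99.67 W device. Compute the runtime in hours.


Step 1: E_discharge = eta/100 * E_charge = 90.49/100 * 51.64 = 46.729 Wh
Step 2: t = E_discharge / P = 46.729 / 99.67 = 0.4688 hr

0.4688 hr


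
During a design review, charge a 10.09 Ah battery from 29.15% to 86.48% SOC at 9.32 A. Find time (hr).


Step 1: dSOC = 86.48% - 29.15% = 57.33%
Step 2: delta_Ah = 10.09 * 57.33 / 100 = 5.7846 Ah
Step 3: t = 5.7846 / 9.32 = 0.6207 hr

0.6207 hr


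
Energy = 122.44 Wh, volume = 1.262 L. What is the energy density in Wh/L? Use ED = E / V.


Volumetric ED = 122.44 Wh / 1.262 L = 97.02 Wh/L

97.02 Wh/L


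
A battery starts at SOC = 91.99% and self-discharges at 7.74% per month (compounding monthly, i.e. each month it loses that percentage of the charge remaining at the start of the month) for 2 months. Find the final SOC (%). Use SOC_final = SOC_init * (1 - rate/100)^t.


decay = (1 - 7.74/100)^2 = 0.85119
SOC_final = 91.99 * 0.85119 = 78.30%

78.30%


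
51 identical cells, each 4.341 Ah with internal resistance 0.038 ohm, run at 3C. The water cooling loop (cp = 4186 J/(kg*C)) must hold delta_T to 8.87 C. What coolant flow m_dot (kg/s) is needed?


Step 1: I = 3 * 4.341 = 13.023 A
Step 2: Q_cell = I^2 * R = 13.023^2 * 0.038 = 6.4447 W
Step 3: Q_total = 51 * 6.4447 = 328.68 W
Step 4: m_dot = Q_total / (cp * dT) = 328.68 / (4186 * 8.87) = 0.008852 kg/s

0.008852 kg/s


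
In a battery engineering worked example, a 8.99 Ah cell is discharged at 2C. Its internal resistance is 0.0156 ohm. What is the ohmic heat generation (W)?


Step 1: I = C_rate * capacity = 2 * 8.99 = 17.98 A
Step 2: Q = I^2 * R = 17.98^2 * 0.0156 = 323.28 * 0.0156 = 5.043 W

5.043 W


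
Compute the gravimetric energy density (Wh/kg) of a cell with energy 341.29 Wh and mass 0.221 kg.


ED = E / m = 341.29 / 0.221 = 1544 Wh/kg

1544 Wh/kg


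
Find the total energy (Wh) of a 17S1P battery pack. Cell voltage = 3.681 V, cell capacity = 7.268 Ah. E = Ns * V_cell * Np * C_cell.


E = Ns * Vcell * Np * Ccell = 17 * 3.681 * 1 * 7.268 = 454.8 Wh

454.8 Wh


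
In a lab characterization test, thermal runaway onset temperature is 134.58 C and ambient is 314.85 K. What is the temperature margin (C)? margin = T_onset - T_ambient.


Convert: T_ambient = 314.85 K = 41.7 C
margin = 134.58 - 41.7 = 92.88 C

92.88 C


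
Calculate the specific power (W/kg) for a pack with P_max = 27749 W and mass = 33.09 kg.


Specific power = 27749 W / 33.09 kg = 838.6 W/kg

838.6 W/kg


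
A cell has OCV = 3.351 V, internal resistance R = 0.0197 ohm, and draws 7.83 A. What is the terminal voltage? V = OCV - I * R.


IR drop = 7.83 * 0.0197 = 0.15425 V
V = 3.351 - 0.15425 = 3.197 V

3.197 V


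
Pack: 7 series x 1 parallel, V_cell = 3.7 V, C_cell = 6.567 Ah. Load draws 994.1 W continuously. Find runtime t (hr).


Step 1: E_pack = Ns * V_cell * Np * C_cell = 7 * 3.7 * 1 * 6.567 = 170.09 Wh
Step 2: t = E_pack / P = 170.09 / 994.1 = 0.1711 hr

0.1711 hr


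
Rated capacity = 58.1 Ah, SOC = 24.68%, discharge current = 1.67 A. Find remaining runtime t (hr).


Step 1: remaining = SOC/100 * C_total = 24.68/100 * 58.1 = 14.339 Ah
Step 2: t = remaining / I = 14.339 / 1.67 = 8.586 hr

8.586 hr


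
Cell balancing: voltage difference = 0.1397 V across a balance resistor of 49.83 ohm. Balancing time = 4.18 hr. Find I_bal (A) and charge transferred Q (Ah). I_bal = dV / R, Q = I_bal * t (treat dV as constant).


First, Ohm's law: I_bal = 0.1397 V / 49.83 ohm = 0.0028035 A
Then Q = I * t = 0.0028035 A * 4.18 hr = 0.01172 Ah

I=0.0028035 A, Q=0.01172 Ah


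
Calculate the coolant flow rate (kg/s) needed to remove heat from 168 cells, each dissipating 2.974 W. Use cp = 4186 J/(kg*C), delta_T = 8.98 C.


Step 1: Total heat Q = 168 * 2.974 W = 499.63 W
Step 2: denom = cp * dT = 4186 * 8.98 = 37590
Step 3: m_dot = 499.63 / 37590 = 0.01329 kg/s

0.01329 kg/s


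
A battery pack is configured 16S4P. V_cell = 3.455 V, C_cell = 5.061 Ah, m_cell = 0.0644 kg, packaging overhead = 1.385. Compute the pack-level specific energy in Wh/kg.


Step 1: V_pack = 16 * 3.455 = 55.28 V
Step 2: C_pack = 4 * 5.061 = 20.244 Ah
Step 3: E_pack = V_pack * C_pack = 55.28 * 20.244 = 1119.1 Wh
Step 4: m_pack = 16 * 4 * 0.0644 * 1.385 = 5.7084 kg
Step 5: ED = E_pack / m_pack = 1119.1 / 5.7084 = 196.0 Wh/kg

196.0 Wh/kg


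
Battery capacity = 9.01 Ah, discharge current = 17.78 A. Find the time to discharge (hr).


t = capacity / current = 9.01 / 17.78 = 0.5067 hr

0.5067 hr


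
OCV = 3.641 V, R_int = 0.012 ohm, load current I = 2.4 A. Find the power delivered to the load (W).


Step 1: V_terminal = OCV - I*R = 3.641 - 2.4 * 0.012 = 3.6122 V
Step 2: P_out = V_terminal * I = 3.6122 * 2.4 = 8.669 W

8.669 W


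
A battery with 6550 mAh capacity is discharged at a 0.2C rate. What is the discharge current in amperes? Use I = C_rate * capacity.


Convert: capacity = 6550 mAh = 6.55 Ah
I = C_rate * capacity = 0.2 * 6.55 = 1.31 A

1.31 A


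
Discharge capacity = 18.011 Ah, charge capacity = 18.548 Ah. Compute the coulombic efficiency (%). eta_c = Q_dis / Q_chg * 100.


eta_c = Q_dis / Q_chg * 100 = 18.011 / 18.548 * 100 = 97.10%

97.10%


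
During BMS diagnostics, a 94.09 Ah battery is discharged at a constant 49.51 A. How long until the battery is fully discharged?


Runtime = 94.09 Ah / 49.51 A = 1.900 hr

1.900 hr


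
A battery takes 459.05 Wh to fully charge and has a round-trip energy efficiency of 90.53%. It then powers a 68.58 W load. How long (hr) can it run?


Step 1: E_discharge = eta/100 * E_charge = 90.53/100 * 459.05 = 415.58 Wh
Step 2: t = E_discharge / P = 415.58 / 68.58 = 6.060 hr

6.060 hr


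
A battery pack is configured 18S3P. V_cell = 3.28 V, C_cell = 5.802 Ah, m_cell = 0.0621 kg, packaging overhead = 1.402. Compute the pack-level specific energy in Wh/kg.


Step 1: V_pack = 18 * 3.28 = 59.04 V
Step 2: C_pack = 3 * 5.802 = 17.406 Ah
Step 3: E_pack = V_pack * C_pack = 59.04 * 17.406 = 1027.7 Wh
Step 4: m_pack = 18 * 3 * 0.0621 * 1.402 = 4.7015 kg
Step 5: ED = E_pack / m_pack = 1027.7 / 4.7015 = 218.6 Wh/kg

218.6 Wh/kg


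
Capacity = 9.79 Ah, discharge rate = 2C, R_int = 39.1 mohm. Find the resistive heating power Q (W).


Convert: R = 39.1 mohm = 0.0391 ohm
Step 1: I = C_rate * capacity = 2 * 9.79 = 19.58 A
Step 2: Q = I^2 * R = 19.58^2 * 0.0391 = 383.38 * 0.0391 = 14.99 W

14.99 W


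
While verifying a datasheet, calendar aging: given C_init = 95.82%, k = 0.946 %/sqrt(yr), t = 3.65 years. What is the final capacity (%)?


Step 1: sqrt(3.65 yr) = 1.9105
Step 2: drop = 0.946 * 1.9105 = 1.8073
Step 3: C_final = 95.82 - 1.8073 = 94.01%

94.01%


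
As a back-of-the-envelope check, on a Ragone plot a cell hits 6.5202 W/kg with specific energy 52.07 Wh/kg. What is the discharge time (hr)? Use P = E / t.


t = E / P = 52.07 / 6.5202 = 7.986 hr

7.986 hr


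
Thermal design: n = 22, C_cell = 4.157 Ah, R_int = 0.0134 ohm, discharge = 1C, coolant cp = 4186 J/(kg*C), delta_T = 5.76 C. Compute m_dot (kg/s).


Step 1: I = 1 * 4.157 = 4.157 A
Step 2: Q_cell = I^2 * R = 4.157^2 * 0.0134 = 0.23156 W
Step 3: Q_total = 22 * 0.23156 = 5.0943 W
Step 4: m_dot = Q_total / (cp * dT) = 5.0943 / (4186 * 5.76) = 2.113e-04 kg/s

2.113e-04 kg/s


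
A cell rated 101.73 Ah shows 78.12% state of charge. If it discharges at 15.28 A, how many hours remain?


Step 1: remaining = SOC/100 * C_total = 78.12/100 * 101.73 = 79.471 Ah
Step 2: t = remaining / I = 79.471 / 15.28 = 5.201 hr

5.201 hr


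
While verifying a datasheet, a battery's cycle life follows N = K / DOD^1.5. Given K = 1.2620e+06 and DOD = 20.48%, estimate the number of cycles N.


Step 1: DOD^1.5 = 20.48^1.5 = 92.682
Step 2: N = 1.2620e+06 / 92.682 = 13620 cycles

13620 cycles


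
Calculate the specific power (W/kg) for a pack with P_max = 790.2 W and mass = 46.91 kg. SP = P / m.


Specific power = 790.2 W / 46.91 kg = 16.85 W/kg

16.85 W/kg


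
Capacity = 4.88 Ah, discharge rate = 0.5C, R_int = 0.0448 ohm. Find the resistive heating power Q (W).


Step 1: I = C_rate * capacity = 0.5 * 4.88 = 2.44 A
Step 2: Q = I^2 * R = 2.44^2 * 0.0448 = 5.9536 * 0.0448 = 0.2667 W

0.2667 W


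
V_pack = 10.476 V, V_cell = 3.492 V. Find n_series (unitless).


n = V_pack / V_cell = 10.476 / 3.492 = 3

3


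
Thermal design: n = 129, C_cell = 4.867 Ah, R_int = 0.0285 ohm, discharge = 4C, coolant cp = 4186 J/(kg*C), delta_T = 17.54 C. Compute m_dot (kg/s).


Step 1: I = 4 * 4.867 = 19.468 A
Step 2: Q_cell = I^2 * R = 19.468^2 * 0.0285 = 10.802 W
Step 3: Q_total = 129 * 10.802 = 1393.5 W
Step 4: m_dot = Q_total / (cp * dT) = 1393.5 / (4186 * 17.54) = 0.01898 kg/s

0.01898 kg/s


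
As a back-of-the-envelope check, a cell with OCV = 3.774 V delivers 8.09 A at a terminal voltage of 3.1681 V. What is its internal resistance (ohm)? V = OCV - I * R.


R = (OCV - V) / I = (3.774 - 3.1681) / 8.09 = 0.07489 ohm

0.07489 ohm


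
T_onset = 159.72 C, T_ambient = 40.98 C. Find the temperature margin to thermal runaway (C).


Safety margin = 159.72 C - 40.98 C = 118.74 C

118.74 C


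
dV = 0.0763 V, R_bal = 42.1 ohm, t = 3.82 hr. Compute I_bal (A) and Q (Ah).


First, Ohm's law: I_bal = 0.0763 V / 42.1 ohm = 0.0018124 A
Then Q = I * t = 0.0018124 A * 3.82 hr = 0.006923 Ah

I=0.0018124 A, Q=0.006923 Ah


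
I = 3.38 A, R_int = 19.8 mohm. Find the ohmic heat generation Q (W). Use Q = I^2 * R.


Convert: R = 19.8 mohm = 0.0198 ohm
Q = I^2 * R = 3.38^2 * 0.0198 = 0.2262 W

0.2262 W


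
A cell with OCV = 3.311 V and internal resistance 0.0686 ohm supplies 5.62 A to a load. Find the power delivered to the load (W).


Step 1: V_terminal = OCV - I*R = 3.311 - 5.62 * 0.0686 = 2.9255 V
Step 2: P_out = V_terminal * I = 2.9255 * 5.62 = 16.44 W

16.44 W


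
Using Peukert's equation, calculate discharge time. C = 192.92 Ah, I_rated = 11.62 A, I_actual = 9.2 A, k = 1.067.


Step 1: t_rated = C / I_rated = 192.92 / 11.62 = 16.602 hr
Step 2: ratio = 11.62 / 9.2 = 1.263
Step 3: ratio^k = 1.263^1.067 = 1.2829
Step 4: t = t_rated * ratio^k = 16.602 * 1.2829 = 21.30 hr

21.30 hr


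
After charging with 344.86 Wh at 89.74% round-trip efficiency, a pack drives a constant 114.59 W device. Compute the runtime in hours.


Step 1: E_discharge = eta/100 * E_charge = 89.74/100 * 344.86 = 309.48 Wh
Step 2: t = E_discharge / P = 309.48 / 114.59 = 2.701 hr

2.701 hr


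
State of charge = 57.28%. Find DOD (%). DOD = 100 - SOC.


DOD = 100 - SOC = 100 - 57.28 = 42.72%

42.72%


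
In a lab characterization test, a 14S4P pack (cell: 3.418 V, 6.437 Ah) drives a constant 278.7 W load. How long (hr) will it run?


Step 1: E_pack = Ns * V_cell * Np * C_cell = 14 * 3.418 * 4 * 6.437 = 1232.1 Wh
Step 2: t = E_pack / P = 1232.1 / 278.7 = 4.421 hr

4.421 hr


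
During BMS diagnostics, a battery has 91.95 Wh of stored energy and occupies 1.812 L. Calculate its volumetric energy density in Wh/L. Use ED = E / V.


Volumetric ED = 91.95 Wh / 1.812 L = 50.75 Wh/L

50.75 Wh/L


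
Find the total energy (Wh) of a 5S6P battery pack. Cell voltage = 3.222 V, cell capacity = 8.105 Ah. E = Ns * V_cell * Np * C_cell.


E = Ns * Vcell * Np * Ccell = 5 * 3.222 * 6 * 8.105 = 783.4 Wh

783.4 Wh


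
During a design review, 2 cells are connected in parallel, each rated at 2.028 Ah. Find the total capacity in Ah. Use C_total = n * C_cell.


C_total = 2 * 2.028 = 4.056 Ah

4.056 Ah


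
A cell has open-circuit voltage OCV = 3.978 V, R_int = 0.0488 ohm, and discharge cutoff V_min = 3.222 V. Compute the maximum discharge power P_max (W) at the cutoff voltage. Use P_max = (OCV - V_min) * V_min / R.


dV = OCV - V_min = 0.756 V (so I_max = dV / R)
P_max = dV * V_min / R = 0.756 * 3.222 / 0.0488 = 49.91 W

49.91 W


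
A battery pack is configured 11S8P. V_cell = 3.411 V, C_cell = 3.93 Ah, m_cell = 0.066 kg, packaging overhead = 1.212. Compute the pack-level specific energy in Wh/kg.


Step 1: V_pack = 11 * 3.411 = 37.521 V
Step 2: C_pack = 8 * 3.93 = 31.44 Ah
Step 3: E_pack = V_pack * C_pack = 37.521 * 31.44 = 1179.7 Wh
Step 4: m_pack = 11 * 8 * 0.066 * 1.212 = 7.0393 kg
Step 5: ED = E_pack / m_pack = 1179.7 / 7.0393 = 167.6 Wh/kg

167.6 Wh/kg


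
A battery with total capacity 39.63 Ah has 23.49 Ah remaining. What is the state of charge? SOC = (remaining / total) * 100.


SOC = (remaining / total) * 100 = (23.49 / 39.63) * 100 = 59.27%

59.27%


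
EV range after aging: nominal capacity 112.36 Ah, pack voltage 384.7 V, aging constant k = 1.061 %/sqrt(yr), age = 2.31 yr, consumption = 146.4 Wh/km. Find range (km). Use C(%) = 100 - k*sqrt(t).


Step 1: capacity retention = 100 - 1.061 * sqrt(2.31) = 100 - 1.061 * 1.5199 = 98.387%
Step 2: C_now = 112.36 * 98.387/100 = 110.55 Ah
Step 3: E_pack = V * C_now = 384.7 * 110.55 = 42529 Wh
Step 4: range = E_pack / consumption = 42529 / 146.4 = 290.5 km

290.5 km


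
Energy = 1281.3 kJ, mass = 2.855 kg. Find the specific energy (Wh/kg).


Convert: E = 1281.3 kJ = 355.92 Wh
ED = E / m = 355.92 / 2.855 = 124.7 Wh/kg

124.7 Wh/kg


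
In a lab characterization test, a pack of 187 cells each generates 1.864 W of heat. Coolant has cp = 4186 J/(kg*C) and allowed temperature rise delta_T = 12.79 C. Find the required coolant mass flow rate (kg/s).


Q_total = 187 * 1.864 = 348.57 W
m_dot = Q_total / (cp * dT) = 348.57 / (4186 * 12.79) = 0.006511 kg/s

0.006511 kg/s


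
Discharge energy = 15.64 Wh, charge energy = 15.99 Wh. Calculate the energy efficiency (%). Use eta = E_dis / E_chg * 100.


eta_e = E_dis / E_chg * 100 = 15.64 / 15.99 * 100 = 97.81%

97.81%


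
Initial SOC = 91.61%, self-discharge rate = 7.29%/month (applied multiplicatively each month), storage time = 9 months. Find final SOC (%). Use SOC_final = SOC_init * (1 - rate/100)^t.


decay = (1 - 7.29/100)^9 = 0.50599
SOC_final = 91.61 * 0.50599 = 46.35%

46.35%


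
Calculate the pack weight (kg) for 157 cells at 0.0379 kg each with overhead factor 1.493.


m_pack = n * m_cell * overhead = 157 * 0.0379 * 1.493 = 8.884 kg

8.884 kg


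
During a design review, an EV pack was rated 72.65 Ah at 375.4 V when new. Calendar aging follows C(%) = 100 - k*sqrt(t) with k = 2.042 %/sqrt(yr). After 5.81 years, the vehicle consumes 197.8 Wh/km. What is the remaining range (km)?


Step 1: capacity retention = 100 - 2.042 * sqrt(5.81) = 100 - 2.042 * 2.4104 = 95.078%
Step 2: C_now = 72.65 * 95.078/100 = 69.074 Ah
Step 3: E_pack = V * C_now = 375.4 * 69.074 = 25930 Wh
Step 4: range = E_pack / consumption = 25930 / 197.8 = 131.1 km

131.1 km


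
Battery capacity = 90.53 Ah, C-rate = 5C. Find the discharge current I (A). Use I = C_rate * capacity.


I = C_rate * capacity = 5 * 90.53 = 452.65 A

452.65 A


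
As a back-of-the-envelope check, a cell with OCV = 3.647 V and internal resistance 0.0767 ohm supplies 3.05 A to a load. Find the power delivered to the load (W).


Step 1: V_terminal = OCV - I*R = 3.647 - 3.05 * 0.0767 = 3.4131 V
Step 2: P_out = V_terminal * I = 3.4131 * 3.05 = 10.41 W

10.41 W


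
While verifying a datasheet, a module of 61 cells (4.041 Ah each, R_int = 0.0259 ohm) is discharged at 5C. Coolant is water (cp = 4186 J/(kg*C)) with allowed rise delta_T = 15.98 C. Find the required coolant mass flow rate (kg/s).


Step 1: I = 5 * 4.041 = 20.205 A
Step 2: Q_cell = I^2 * R = 20.205^2 * 0.0259 = 10.573 W
Step 3: Q_total = 61 * 10.573 = 644.95 W
Step 4: m_dot = Q_total / (cp * dT) = 644.95 / (4186 * 15.98) = 0.009642 kg/s

0.009642 kg/s


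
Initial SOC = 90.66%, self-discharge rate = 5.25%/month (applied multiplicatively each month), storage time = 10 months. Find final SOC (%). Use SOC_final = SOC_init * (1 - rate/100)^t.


decay = (1 - 5.25/100)^10 = 0.58317
SOC_final = 90.66 * 0.58317 = 52.87%

52.87%


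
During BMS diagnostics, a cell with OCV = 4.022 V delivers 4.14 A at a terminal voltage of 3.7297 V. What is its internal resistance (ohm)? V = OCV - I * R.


R = (OCV - V) / I = (4.022 - 3.7297) / 4.14 = 0.07060 ohm

0.07060 ohm


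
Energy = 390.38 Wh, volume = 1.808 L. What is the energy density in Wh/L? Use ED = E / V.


ED = E / V = 390.38 / 1.808 = 215.9 Wh/L

215.9 Wh/L


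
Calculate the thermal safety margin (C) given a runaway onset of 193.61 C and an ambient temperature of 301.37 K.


Convert: T_ambient = 301.37 K = 28.22 C
margin = 193.61 - 28.22 = 165.39 C

165.39 C


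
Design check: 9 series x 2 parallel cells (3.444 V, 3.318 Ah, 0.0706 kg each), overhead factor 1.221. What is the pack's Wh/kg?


Step 1: V_pack = 9 * 3.444 = 30.996 V
Step 2: C_pack = 2 * 3.318 = 6.636 Ah
Step 3: E_pack = V_pack * C_pack = 30.996 * 6.636 = 205.69 Wh
Step 4: m_pack = 9 * 2 * 0.0706 * 1.221 = 1.5516 kg
Step 5: ED = E_pack / m_pack = 205.69 / 1.5516 = 132.6 Wh/kg

132.6 Wh/kg


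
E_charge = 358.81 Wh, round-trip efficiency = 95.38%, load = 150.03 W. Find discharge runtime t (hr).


Step 1: E_discharge = eta/100 * E_charge = 95.38/100 * 358.81 = 342.23 Wh
Step 2: t = E_discharge / P = 342.23 / 150.03 = 2.281 hr

2.281 hr


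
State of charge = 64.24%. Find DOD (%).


Complement of SOC: DOD = 100% - 64.24% = 35.76%

35.76%


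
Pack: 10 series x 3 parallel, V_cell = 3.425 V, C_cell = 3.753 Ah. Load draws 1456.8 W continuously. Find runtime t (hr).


Step 1: E_pack = Ns * V_cell * Np * C_cell = 10 * 3.425 * 3 * 3.753 = 385.62 Wh
Step 2: t = E_pack / P = 385.62 / 1456.8 = 0.2647 hr

0.2647 hr


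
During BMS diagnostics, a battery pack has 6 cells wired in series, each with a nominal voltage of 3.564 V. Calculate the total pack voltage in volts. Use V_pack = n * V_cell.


Series voltages add: 6 * 3.564 V = 21.384 V

21.384 V


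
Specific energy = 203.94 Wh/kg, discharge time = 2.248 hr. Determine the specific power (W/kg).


P_specific = E / t = 203.94 / 2.248 = 90.72 W/kg

90.72 W/kg


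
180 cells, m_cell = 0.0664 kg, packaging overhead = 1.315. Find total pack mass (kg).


Cell mass sum = 180 * 0.0664 = 11.952 kg
With overhead 1.315: m_pack = 11.952 * 1.315 = 15.72 kg

15.72 kg


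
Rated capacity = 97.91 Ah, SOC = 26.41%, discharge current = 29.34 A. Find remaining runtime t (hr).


Step 1: remaining = SOC/100 * C_total = 26.41/100 * 97.91 = 25.858 Ah
Step 2: t = remaining / I = 25.858 / 29.34 = 0.8813 hr

0.8813 hr


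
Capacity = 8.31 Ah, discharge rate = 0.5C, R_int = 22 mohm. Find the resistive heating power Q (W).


Convert: R = 22 mohm = 0.022 ohm
Step 1: I = C_rate * capacity = 0.5 * 8.31 = 4.155 A
Step 2: Q = I^2 * R = 4.155^2 * 0.022 = 17.264 * 0.022 = 0.3798 W

0.3798 W


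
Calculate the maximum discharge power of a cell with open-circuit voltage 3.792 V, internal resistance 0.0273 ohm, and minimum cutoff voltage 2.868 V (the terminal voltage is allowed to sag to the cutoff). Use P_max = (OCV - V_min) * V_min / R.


dV = OCV - V_min = 0.924 V (so I_max = dV / R)
P_max = dV * V_min / R = 0.924 * 2.868 / 0.0273 = 97.07 W

97.07 W


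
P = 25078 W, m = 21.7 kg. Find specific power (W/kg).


SP = P / m = 25078 / 21.7 = 1156 W/kg

1156 W/kg


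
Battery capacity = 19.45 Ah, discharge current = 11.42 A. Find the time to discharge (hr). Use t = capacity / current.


t = capacity / current = 19.45 / 11.42 = 1.703 hr

1.703 hr


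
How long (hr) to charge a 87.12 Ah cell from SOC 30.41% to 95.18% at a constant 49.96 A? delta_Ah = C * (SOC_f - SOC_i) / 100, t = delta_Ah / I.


Step 1: dSOC = 95.18% - 30.41% = 64.77%
Step 2: delta_Ah = 87.12 * 64.77 / 100 = 56.428 Ah
Step 3: t = 56.428 / 49.96 = 1.129 hr

1.129 hr


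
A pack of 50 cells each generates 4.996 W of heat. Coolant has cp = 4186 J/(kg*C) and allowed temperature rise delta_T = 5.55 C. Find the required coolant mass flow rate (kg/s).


Step 1: Total heat Q = 50 * 4.996 W = 249.8 W
Step 2: denom = cp * dT = 4186 * 5.55 = 23232
Step 3: m_dot = 249.8 / 23232 = 0.01075 kg/s

0.01075 kg/s


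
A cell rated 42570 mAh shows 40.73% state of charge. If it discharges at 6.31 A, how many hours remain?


Convert: C_total = 42570 mAh = 42.57 Ah
Step 1: remaining = SOC/100 * C_total = 40.73/100 * 42.57 = 17.339 Ah
Step 2: t = remaining / I = 17.339 / 6.31 = 2.748 hr

2.748 hr


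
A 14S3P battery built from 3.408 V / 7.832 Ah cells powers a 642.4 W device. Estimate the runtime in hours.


Step 1: E_pack = Ns * V_cell * Np * C_cell = 14 * 3.408 * 3 * 7.832 = 1121 Wh
Step 2: t = E_pack / P = 1121 / 642.4 = 1.745 hr

1.745 hr


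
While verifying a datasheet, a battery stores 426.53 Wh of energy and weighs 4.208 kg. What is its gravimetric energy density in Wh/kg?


Specific energy = 426.53 Wh / 4.208 kg = 101.4 Wh/kg

101.4 Wh/kg


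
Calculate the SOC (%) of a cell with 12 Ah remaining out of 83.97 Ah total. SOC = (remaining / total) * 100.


SOC% = 12 / 83.97 * 100 = 14.29%

14.29%


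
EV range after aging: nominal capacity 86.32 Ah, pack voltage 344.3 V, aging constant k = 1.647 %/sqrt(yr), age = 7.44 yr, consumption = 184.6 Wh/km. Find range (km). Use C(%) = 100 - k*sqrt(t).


Step 1: capacity retention = 100 - 1.647 * sqrt(7.44) = 100 - 1.647 * 2.7276 = 95.508%
Step 2: C_now = 86.32 * 95.508/100 = 82.443 Ah
Step 3: E_pack = V * C_now = 344.3 * 82.443 = 28385 Wh
Step 4: range = E_pack / consumption = 28385 / 184.6 = 153.8 km

153.8 km


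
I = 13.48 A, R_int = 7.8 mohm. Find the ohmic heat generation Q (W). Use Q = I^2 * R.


Convert: R = 7.8 mohm = 0.0078 ohm
Q = I^2 * R = 13.48^2 * 0.0078 = 1.417 W

1.417 W


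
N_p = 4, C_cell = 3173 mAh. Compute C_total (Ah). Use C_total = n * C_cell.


Convert: C_cell = 3173 mAh = 3.173 Ah
C_total = 4 * 3.173 = 12.692 Ah

12.692 Ah


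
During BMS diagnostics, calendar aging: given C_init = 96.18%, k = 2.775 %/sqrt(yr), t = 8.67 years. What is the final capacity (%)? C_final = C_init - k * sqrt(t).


sqrt(t) = sqrt(8.67) = 2.9445
C_final = 96.18 - 2.775 * 2.9445 = 88.01%

88.01%


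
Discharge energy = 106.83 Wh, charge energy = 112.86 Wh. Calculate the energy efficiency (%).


eta_e = E_dis / E_chg * 100 = 106.83 / 112.86 * 100 = 94.66%

94.66%


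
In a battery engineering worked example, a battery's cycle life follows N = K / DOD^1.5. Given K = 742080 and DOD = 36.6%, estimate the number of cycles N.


DOD^1.5 = 221.42
N = K / DOD^1.5 = 742080 / 221.42 = 3351

3351 cycles


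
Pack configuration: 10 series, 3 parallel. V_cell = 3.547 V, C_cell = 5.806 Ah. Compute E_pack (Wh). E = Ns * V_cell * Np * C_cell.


E = Ns * Vcell * Np * Ccell = 10 * 3.547 * 3 * 5.806 = 617.8 Wh

617.8 Wh


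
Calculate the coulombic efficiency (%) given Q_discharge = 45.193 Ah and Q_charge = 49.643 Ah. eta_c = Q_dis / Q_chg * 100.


eta_c = Q_dis / Q_chg * 100 = 45.193 / 49.643 * 100 = 91.04%

91.04%


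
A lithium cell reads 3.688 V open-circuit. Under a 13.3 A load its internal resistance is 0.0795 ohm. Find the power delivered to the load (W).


Step 1: V_terminal = OCV - I*R = 3.688 - 13.3 * 0.0795 = 2.6307 V
Step 2: P_out = V_terminal * I = 2.6307 * 13.3 = 34.99 W

34.99 W


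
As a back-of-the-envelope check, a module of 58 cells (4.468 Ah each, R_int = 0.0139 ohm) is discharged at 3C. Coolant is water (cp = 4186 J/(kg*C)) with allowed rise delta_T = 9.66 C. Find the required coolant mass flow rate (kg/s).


Step 1: I = 3 * 4.468 = 13.404 A
Step 2: Q_cell = I^2 * R = 13.404^2 * 0.0139 = 2.4974 W
Step 3: Q_total = 58 * 2.4974 = 144.85 W
Step 4: m_dot = Q_total / (cp * dT) = 144.85 / (4186 * 9.66) = 0.003582 kg/s

0.003582 kg/s


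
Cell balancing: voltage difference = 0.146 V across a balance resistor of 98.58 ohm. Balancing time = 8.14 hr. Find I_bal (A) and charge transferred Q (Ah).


I_bal = dV / R = 0.146 / 98.58 = 0.001481 A
Q = I_bal * t = 0.001481 * 8.14 = 0.01206 Ah

I=0.001481 A, Q=0.01206 Ah


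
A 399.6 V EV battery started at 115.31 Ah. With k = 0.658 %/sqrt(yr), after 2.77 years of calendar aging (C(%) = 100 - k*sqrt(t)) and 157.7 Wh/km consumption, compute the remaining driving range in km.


Step 1: capacity retention = 100 - 0.658 * sqrt(2.77) = 100 - 0.658 * 1.6643 = 98.905%
Step 2: C_now = 115.31 * 98.905/100 = 114.05 Ah
Step 3: E_pack = V * C_now = 399.6 * 114.05 = 45574 Wh
Step 4: range = E_pack / consumption = 45574 / 157.7 = 289.0 km

289.0 km


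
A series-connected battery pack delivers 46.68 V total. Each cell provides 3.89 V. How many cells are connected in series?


Rearranging: n = V_pack / V_cell = 46.68 / 3.89 = 12 cells

12


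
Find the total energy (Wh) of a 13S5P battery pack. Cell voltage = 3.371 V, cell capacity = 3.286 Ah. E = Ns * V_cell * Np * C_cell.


V_pack = 13 * 3.371 = 43.823 V
C_pack = 5 * 3.286 = 16.43 Ah
E = V_pack * C_pack = 43.823 * 16.43 = 720.0 Wh

720.0 Wh


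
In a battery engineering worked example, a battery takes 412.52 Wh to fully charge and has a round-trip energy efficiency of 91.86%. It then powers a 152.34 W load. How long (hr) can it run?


Step 1: E_discharge = eta/100 * E_charge = 91.86/100 * 412.52 = 378.94 Wh
Step 2: t = E_discharge / P = 378.94 / 152.34 = 2.487 hr

2.487 hr


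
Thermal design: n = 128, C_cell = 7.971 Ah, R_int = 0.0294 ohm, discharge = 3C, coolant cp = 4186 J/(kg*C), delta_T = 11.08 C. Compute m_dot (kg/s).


Step 1: I = 3 * 7.971 = 23.913 A
Step 2: Q_cell = I^2 * R = 23.913^2 * 0.0294 = 16.812 W
Step 3: Q_total = 128 * 16.812 = 2151.9 W
Step 4: m_dot = Q_total / (cp * dT) = 2151.9 / (4186 * 11.08) = 0.04640 kg/s

0.04640 kg/s


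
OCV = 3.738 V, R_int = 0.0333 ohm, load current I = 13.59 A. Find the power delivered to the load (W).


Step 1: V_terminal = OCV - I*R = 3.738 - 13.59 * 0.0333 = 3.2855 V
Step 2: P_out = V_terminal * I = 3.2855 * 13.59 = 44.65 W

44.65 W


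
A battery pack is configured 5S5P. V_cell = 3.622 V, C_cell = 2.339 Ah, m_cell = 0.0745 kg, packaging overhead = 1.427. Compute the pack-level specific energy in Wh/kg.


Step 1: V_pack = 5 * 3.622 = 18.11 V
Step 2: C_pack = 5 * 2.339 = 11.695 Ah
Step 3: E_pack = V_pack * C_pack = 18.11 * 11.695 = 211.8 Wh
Step 4: m_pack = 5 * 5 * 0.0745 * 1.427 = 2.6578 kg
Step 5: ED = E_pack / m_pack = 211.8 / 2.6578 = 79.69 Wh/kg

79.69 Wh/kg


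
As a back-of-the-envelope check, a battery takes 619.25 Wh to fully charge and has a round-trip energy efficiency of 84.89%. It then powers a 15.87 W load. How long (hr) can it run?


Step 1: E_discharge = eta/100 * E_charge = 84.89/100 * 619.25 = 525.68 Wh
Step 2: t = E_discharge / P = 525.68 / 15.87 = 33.12 hr

33.12 hr


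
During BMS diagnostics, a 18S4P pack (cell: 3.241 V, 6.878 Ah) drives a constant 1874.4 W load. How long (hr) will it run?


Step 1: E_pack = Ns * V_cell * Np * C_cell = 18 * 3.241 * 4 * 6.878 = 1605 Wh
Step 2: t = E_pack / P = 1605 / 1874.4 = 0.8563 hr

0.8563 hr


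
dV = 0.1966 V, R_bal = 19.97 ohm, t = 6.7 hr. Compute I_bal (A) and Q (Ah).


I_bal = dV / R = 0.1966 / 19.97 = 0.0098448 A
Q = I_bal * t = 0.0098448 * 6.7 = 0.06596 Ah

I=0.0098448 A, Q=0.06596 Ah


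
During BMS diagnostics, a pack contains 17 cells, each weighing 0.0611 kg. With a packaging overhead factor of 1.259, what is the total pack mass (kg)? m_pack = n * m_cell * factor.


Cell mass sum = 17 * 0.0611 = 1.0387 kg
With overhead 1.259: m_pack = 1.0387 * 1.259 = 1.308 kg

1.308 kg


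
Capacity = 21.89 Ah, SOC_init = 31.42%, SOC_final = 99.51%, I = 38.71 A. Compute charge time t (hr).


delta_Ah = 21.89 * (99.51 - 31.42) / 100 = 14.905 Ah
t = delta_Ah / I = 14.905 / 38.71 = 0.3850 hr

0.3850 hr


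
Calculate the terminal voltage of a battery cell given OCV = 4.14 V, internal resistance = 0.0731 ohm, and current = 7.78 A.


V = OCV - I*R = 4.14 - 7.78 * 0.0731 = 3.571 V

3.571 V


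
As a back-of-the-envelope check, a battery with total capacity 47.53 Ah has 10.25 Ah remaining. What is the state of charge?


SOC% = 10.25 / 47.53 * 100 = 21.57%

21.57%


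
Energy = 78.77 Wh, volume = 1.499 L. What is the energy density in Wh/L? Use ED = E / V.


Volumetric ED = 78.77 Wh / 1.499 L = 52.55 Wh/L

52.55 Wh/L


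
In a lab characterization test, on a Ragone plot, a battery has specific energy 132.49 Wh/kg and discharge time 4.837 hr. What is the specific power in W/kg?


Specific power = 132.49 Wh/kg / 4.837 hr = 27.39 W/kg

27.39 W/kg


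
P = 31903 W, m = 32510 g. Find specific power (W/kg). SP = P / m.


Convert: m = 32510 g = 32.51 kg
Specific power = 31903 W / 32.51 kg = 981.3 W/kg

981.3 W/kg


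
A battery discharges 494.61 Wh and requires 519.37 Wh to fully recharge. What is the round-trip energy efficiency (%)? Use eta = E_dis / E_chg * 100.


Round-trip efficiency = 494.61/519.37 * 100% = 95.23%

95.23%
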